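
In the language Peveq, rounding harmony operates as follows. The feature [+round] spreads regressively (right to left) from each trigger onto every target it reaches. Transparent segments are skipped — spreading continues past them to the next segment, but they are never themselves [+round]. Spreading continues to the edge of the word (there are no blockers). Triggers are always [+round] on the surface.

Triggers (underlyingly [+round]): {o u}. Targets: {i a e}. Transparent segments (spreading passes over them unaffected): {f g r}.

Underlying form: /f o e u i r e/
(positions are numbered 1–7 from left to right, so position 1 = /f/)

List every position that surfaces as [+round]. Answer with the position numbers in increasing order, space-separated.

From /o/ at 2 leftward: 1 /f/ transparent; word edge.
From /u/ at 4 leftward: 3 /e/ → [+round]; 2 /o/ is itself a trigger — this domain ends here.
Targets with no active source: positions 5 7 stay [-round].

2 3 4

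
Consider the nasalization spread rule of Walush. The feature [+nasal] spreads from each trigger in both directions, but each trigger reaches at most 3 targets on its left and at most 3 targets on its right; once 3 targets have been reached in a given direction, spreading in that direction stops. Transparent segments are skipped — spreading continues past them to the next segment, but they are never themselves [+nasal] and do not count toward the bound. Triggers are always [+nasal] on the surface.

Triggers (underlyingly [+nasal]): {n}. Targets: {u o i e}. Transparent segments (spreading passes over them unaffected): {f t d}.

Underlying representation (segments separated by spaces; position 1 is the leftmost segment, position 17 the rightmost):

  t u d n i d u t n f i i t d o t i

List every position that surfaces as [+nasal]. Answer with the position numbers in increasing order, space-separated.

From /n/ at 4 rightward: 5 /i/ → [+nasal]; 6 /d/ transparent; 7 /u/ → [+nasal]; 8 /t/ transparent; 9 /n/ is itself a trigger — this domain ends here.
From /n/ at 4 leftward: 3 /d/ transparent; 2 /u/ → [+nasal]; 1 /t/ transparent; word edge.
From /n/ at 9 rightward: 10 /f/ transparent; 11 /i/ → [+nasal]; 12 /i/ → [+nasal]; 13 /t/ transparent; 14 /d/ transparent; 15 /o/ → [+nasal]; bound reached.
From /n/ at 9 leftward: 8 /t/ transparent; 7 /u/ → [+nasal]; 6 /d/ transparent; 5 /i/ → [+nasal]; 4 /n/ is itself a trigger — this domain ends here.
Target with no active source: position 17 stays [-nasal].

2 4 5 7 9 11 12 15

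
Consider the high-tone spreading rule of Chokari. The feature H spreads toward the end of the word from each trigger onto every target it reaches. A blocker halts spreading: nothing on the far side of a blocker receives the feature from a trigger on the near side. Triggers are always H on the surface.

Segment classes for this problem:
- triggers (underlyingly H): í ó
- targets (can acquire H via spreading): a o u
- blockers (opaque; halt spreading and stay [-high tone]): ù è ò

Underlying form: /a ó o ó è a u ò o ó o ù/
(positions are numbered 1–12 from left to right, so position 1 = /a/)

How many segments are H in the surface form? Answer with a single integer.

From /ó/ at 2 rightward: 3 /o/ → H; 4 /ó/ is itself a trigger — this domain ends here.
From /ó/ at 4 rightward: 5 /è/ blocks.
From /ó/ at 10 rightward: 11 /o/ → H; 12 /ù/ blocks.
Targets with no active source: positions 1 6 7 9 stay [-high tone].
H positions on the surface: 2 3 4 10 11.

5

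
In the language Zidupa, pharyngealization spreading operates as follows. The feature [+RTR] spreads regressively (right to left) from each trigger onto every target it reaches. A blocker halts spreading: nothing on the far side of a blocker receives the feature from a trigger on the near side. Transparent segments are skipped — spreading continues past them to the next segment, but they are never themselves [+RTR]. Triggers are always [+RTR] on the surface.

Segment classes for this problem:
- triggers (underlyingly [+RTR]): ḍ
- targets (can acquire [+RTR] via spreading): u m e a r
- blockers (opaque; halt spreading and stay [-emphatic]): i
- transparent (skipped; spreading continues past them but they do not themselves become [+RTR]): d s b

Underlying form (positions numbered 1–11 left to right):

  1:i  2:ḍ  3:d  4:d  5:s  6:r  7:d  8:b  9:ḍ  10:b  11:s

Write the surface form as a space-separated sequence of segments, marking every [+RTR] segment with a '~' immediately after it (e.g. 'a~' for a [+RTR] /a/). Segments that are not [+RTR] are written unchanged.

From /ḍ/ at 2 leftward: 1 /i/ blocks.
From /ḍ/ at 9 leftward: 8 /b/ transparent; 7 /d/ transparent; 6 /r/ → [+RTR]; 5 /s/ transparent; 4 /d/ transparent; 3 /d/ transparent; 2 /ḍ/ is itself a trigger — this domain ends here.
[+RTR] positions on the surface: 2 6 9.

i ḍ~ d d s r~ d b ḍ~ b s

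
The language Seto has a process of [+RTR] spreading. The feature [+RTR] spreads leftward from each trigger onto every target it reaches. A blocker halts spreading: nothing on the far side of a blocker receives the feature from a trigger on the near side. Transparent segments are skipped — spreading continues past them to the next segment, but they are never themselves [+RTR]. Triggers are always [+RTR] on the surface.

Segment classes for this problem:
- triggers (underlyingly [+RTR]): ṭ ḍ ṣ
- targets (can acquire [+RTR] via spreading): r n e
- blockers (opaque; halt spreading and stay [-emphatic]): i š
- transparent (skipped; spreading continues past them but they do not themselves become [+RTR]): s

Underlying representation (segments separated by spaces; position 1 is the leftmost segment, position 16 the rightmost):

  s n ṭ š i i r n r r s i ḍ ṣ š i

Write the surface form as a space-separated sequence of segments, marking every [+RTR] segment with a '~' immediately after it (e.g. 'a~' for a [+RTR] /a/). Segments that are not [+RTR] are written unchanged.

From /ṭ/ at 3 leftward: 2 /n/ → [+RTR]; 1 /s/ transparent; word edge.
From /ḍ/ at 13 leftward: 12 /i/ blocks.
From /ṣ/ at 14 leftward: 13 /ḍ/ is itself a trigger — this domain ends here.
Targets with no active source: positions 7 8 9 10 stay [-emphatic].
[+RTR] positions on the surface: 2 3 13 14.

s n~ ṭ~ š i i r n r r s i ḍ~ ṣ~ š i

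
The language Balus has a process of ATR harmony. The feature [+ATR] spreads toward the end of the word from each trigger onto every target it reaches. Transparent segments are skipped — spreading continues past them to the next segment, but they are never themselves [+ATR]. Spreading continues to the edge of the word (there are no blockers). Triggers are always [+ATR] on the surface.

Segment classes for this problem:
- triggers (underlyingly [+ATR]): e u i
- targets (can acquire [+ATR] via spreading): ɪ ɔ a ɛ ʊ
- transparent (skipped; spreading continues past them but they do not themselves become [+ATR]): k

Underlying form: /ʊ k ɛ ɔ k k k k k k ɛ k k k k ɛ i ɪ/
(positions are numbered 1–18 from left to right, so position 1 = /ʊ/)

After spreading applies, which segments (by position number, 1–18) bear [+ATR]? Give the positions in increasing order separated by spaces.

From /i/ at 17 rightward: 18 /ɪ/ → [+ATR]; word edge.
Targets with no active source: positions 1 3 4 11 16 stay [-ATR].

17 18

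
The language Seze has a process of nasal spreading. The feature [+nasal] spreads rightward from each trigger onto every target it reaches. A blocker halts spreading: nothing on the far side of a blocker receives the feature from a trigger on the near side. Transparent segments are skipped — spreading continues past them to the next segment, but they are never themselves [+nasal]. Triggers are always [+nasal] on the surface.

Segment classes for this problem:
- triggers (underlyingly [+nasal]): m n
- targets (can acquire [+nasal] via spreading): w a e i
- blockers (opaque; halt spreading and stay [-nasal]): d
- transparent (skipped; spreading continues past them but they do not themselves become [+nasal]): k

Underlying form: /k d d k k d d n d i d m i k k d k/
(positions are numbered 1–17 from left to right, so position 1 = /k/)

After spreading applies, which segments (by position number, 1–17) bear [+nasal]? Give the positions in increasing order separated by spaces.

8 12 13

From /n/ at 8 rightward: 9 /d/ blocks.
From /m/ at 12 rightward: 13 /i/ → [+nasal]; 14 /k/ transparent; 15 /k/ transparent; 16 /d/ blocks.
Target with no active source: position 10 stays [-nasal].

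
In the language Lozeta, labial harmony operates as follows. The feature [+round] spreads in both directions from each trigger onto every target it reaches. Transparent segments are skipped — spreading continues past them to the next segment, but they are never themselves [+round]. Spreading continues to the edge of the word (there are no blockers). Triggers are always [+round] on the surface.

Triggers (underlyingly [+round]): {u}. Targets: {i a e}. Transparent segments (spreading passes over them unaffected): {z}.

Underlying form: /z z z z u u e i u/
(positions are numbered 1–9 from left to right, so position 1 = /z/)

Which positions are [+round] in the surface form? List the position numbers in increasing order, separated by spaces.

5 6 7 8 9

From /u/ at 5 rightward: 6 /u/ is itself a trigger — this domain ends here.
From /u/ at 5 leftward: 4 /z/ transparent; 3 /z/ transparent; 2 /z/ transparent; 1 /z/ transparent; word edge.
From /u/ at 6 rightward: 7 /e/ → [+round]; 8 /i/ → [+round]; 9 /u/ is itself a trigger — this domain ends here.
From /u/ at 6 leftward: 5 /u/ is itself a trigger — this domain ends here.
From /u/ at 9 rightward: word edge.
From /u/ at 9 leftward: 8 /i/ → [+round]; 7 /e/ → [+round]; 6 /u/ is itself a trigger — this domain ends here.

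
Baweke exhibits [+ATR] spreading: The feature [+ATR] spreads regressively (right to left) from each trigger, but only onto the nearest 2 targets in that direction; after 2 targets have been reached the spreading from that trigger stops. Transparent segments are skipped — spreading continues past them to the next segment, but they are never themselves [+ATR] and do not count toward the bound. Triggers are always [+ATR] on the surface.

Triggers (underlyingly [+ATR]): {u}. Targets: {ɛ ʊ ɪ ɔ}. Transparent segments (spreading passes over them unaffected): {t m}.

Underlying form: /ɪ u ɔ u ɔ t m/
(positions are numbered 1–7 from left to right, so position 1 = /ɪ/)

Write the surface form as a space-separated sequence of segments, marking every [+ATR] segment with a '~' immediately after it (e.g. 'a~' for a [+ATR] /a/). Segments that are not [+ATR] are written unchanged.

ɪ~ u~ ɔ~ u~ ɔ t m

From /u/ at 2 leftward: 1 /ɪ/ → [+ATR]; word edge.
From /u/ at 4 leftward: 3 /ɔ/ → [+ATR]; 2 /u/ is itself a trigger — this domain ends here.
Target with no active source: position 5 stays [-ATR].
[+ATR] positions on the surface: 1 2 3 4.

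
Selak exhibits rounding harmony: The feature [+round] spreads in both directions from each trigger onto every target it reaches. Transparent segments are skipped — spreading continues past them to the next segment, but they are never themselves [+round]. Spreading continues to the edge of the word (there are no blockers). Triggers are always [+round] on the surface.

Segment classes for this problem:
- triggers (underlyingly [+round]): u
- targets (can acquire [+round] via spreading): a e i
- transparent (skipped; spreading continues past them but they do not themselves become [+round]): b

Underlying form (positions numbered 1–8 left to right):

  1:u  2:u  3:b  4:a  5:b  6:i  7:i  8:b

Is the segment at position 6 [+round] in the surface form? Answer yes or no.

yes

From /u/ at 1 rightward: 2 /u/ is itself a trigger — this domain ends here.
From /u/ at 1 leftward: word edge.
From /u/ at 2 rightward: 3 /b/ transparent; 4 /a/ → [+round]; 5 /b/ transparent; 6 /i/ → [+round]; 7 /i/ → [+round]; 8 /b/ transparent; word edge.
From /u/ at 2 leftward: 1 /u/ is itself a trigger — this domain ends here.
[+round] positions on the surface: 1 2 4 6 7.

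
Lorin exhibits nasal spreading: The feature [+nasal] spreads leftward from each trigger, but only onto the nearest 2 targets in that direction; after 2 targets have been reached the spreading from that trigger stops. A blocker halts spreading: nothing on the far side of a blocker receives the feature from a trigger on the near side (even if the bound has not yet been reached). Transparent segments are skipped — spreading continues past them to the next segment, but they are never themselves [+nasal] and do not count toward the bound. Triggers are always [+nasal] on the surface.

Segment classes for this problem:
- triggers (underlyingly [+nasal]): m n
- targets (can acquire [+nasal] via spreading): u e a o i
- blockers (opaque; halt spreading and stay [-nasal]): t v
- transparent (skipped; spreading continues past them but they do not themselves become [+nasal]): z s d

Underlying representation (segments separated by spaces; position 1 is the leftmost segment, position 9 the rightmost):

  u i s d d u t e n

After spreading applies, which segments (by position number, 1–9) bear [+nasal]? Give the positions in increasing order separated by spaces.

From /n/ at 9 leftward: 8 /e/ → [+nasal]; 7 /t/ blocks.
Targets with no active source: positions 1 2 6 stay [-nasal].

8 9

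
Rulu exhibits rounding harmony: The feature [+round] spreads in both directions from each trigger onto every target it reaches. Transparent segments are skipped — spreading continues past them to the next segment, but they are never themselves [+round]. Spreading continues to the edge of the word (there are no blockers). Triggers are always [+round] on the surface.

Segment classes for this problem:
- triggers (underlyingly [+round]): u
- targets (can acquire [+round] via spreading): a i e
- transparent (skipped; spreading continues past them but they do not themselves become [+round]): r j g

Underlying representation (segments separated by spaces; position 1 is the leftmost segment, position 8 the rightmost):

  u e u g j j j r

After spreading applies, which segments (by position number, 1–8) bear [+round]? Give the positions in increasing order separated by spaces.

From /u/ at 1 rightward: 2 /e/ → [+round]; 3 /u/ is itself a trigger — this domain ends here.
From /u/ at 1 leftward: word edge.
From /u/ at 3 rightward: 4 /g/ transparent; 5 /j/ transparent; 6 /j/ transparent; 7 /j/ transparent; 8 /r/ transparent; word edge.
From /u/ at 3 leftward: 2 /e/ → [+round]; 1 /u/ is itself a trigger — this domain ends here.

1 2 3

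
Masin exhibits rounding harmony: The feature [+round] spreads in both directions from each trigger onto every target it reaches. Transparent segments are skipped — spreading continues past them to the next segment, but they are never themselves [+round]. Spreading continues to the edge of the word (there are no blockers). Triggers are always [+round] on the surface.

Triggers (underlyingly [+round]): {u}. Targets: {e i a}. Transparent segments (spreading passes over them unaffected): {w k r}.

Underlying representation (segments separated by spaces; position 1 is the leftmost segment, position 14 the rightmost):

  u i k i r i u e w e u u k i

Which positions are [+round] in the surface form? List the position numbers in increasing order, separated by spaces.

From /u/ at 1 rightward: 2 /i/ → [+round]; 3 /k/ transparent; 4 /i/ → [+round]; 5 /r/ transparent; 6 /i/ → [+round]; 7 /u/ is itself a trigger — this domain ends here.
From /u/ at 1 leftward: word edge.
From /u/ at 7 rightward: 8 /e/ → [+round]; 9 /w/ transparent; 10 /e/ → [+round]; 11 /u/ is itself a trigger — this domain ends here.
From /u/ at 7 leftward: 6 /i/ → [+round]; 5 /r/ transparent; 4 /i/ → [+round]; 3 /k/ transparent; 2 /i/ → [+round]; 1 /u/ is itself a trigger — this domain ends here.
From /u/ at 11 rightward: 12 /u/ is itself a trigger — this domain ends here.
From /u/ at 11 leftward: 10 /e/ → [+round]; 9 /w/ transparent; 8 /e/ → [+round]; 7 /u/ is itself a trigger — this domain ends here.
From /u/ at 12 rightward: 13 /k/ transparent; 14 /i/ → [+round]; word edge.
From /u/ at 12 leftward: 11 /u/ is itself a trigger — this domain ends here.

1 2 4 6 7 8 10 11 12 14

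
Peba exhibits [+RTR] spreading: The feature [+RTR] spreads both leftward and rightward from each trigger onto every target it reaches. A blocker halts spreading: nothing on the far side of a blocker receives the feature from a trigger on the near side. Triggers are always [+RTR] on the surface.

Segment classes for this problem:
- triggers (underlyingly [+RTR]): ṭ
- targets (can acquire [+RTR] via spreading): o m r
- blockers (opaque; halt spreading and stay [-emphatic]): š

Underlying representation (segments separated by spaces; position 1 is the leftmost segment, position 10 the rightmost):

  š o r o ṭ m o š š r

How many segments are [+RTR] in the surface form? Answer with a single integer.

From /ṭ/ at 5 rightward: 6 /m/ → [+RTR]; 7 /o/ → [+RTR]; 8 /š/ blocks.
From /ṭ/ at 5 leftward: 4 /o/ → [+RTR]; 3 /r/ → [+RTR]; 2 /o/ → [+RTR]; 1 /š/ blocks.
Target with no active source: position 10 stays [-emphatic].
[+RTR] positions on the surface: 2 3 4 5 6 7.

6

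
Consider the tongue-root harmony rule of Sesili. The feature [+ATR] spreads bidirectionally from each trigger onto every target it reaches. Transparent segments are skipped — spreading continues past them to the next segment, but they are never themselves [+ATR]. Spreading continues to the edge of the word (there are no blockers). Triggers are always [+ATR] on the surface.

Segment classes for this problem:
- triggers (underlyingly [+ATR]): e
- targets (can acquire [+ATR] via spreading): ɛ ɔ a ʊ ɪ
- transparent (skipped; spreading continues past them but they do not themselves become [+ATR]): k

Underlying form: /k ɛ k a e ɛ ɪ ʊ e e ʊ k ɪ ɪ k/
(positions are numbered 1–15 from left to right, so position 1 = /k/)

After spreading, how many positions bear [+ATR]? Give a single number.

From /e/ at 5 rightward: 6 /ɛ/ → [+ATR]; 7 /ɪ/ → [+ATR]; 8 /ʊ/ → [+ATR]; 9 /e/ is itself a trigger — this domain ends here.
From /e/ at 5 leftward: 4 /a/ → [+ATR]; 3 /k/ transparent; 2 /ɛ/ → [+ATR]; 1 /k/ transparent; word edge.
From /e/ at 9 rightward: 10 /e/ is itself a trigger — this domain ends here.
From /e/ at 9 leftward: 8 /ʊ/ → [+ATR]; 7 /ɪ/ → [+ATR]; 6 /ɛ/ → [+ATR]; 5 /e/ is itself a trigger — this domain ends here.
From /e/ at 10 rightward: 11 /ʊ/ → [+ATR]; 12 /k/ transparent; 13 /ɪ/ → [+ATR]; 14 /ɪ/ → [+ATR]; 15 /k/ transparent; word edge.
From /e/ at 10 leftward: 9 /e/ is itself a trigger — this domain ends here.
[+ATR] positions on the surface: 2 4 5 6 7 8 9 10 11 13 14.

11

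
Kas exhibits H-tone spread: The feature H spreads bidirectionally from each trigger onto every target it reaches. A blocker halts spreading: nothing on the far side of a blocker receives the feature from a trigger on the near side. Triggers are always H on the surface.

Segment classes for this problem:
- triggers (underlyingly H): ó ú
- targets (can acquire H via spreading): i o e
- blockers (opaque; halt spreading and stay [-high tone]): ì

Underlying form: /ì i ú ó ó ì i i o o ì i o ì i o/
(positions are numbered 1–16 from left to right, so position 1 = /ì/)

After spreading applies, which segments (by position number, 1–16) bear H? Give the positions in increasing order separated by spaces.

2 3 4 5

From /ú/ at 3 rightward: 4 /ó/ is itself a trigger — this domain ends here.
From /ú/ at 3 leftward: 2 /i/ → H; 1 /ì/ blocks.
From /ó/ at 4 rightward: 5 /ó/ is itself a trigger — this domain ends here.
From /ó/ at 4 leftward: 3 /ú/ is itself a trigger — this domain ends here.
From /ó/ at 5 rightward: 6 /ì/ blocks.
From /ó/ at 5 leftward: 4 /ó/ is itself a trigger — this domain ends here.
Targets with no active source: positions 7 8 9 10 12 13 15 16 stay [-high tone].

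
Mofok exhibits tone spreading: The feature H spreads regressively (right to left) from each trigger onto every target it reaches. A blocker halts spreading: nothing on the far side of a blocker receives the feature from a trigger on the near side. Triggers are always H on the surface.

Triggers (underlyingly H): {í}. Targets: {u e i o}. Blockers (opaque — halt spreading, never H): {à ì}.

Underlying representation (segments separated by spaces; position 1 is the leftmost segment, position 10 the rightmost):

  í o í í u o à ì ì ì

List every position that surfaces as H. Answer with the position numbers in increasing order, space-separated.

1 2 3 4

From /í/ at 1 leftward: word edge.
From /í/ at 3 leftward: 2 /o/ → H; 1 /í/ is itself a trigger — this domain ends here.
From /í/ at 4 leftward: 3 /í/ is itself a trigger — this domain ends here.
Targets with no active source: positions 5 6 stay [-high tone].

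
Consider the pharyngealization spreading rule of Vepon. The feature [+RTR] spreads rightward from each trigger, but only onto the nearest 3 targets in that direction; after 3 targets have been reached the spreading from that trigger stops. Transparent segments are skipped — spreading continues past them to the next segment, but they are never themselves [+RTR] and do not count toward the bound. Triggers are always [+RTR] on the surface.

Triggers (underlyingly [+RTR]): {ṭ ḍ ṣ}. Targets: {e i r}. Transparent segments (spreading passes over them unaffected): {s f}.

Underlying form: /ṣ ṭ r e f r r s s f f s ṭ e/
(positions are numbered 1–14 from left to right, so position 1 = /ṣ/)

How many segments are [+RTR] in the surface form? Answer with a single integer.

7

From /ṣ/ at 1 rightward: 2 /ṭ/ is itself a trigger — this domain ends here.
From /ṭ/ at 2 rightward: 3 /r/ → [+RTR]; 4 /e/ → [+RTR]; 5 /f/ transparent; 6 /r/ → [+RTR]; bound reached.
From /ṭ/ at 13 rightward: 14 /e/ → [+RTR]; word edge.
Target with no active source: position 7 stays [-emphatic].
[+RTR] positions on the surface: 1 2 3 4 6 13 14.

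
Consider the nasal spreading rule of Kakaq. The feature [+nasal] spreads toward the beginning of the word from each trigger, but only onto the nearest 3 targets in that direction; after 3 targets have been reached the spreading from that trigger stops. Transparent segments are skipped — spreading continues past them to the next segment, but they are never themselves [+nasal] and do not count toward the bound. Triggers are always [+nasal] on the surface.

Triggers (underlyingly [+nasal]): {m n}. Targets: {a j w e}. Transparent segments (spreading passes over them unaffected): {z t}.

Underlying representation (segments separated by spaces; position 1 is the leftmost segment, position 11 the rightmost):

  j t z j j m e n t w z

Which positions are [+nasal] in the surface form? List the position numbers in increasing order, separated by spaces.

1 4 5 6 7 8

From /m/ at 6 leftward: 5 /j/ → [+nasal]; 4 /j/ → [+nasal]; 3 /z/ transparent; 2 /t/ transparent; 1 /j/ → [+nasal]; bound reached.
From /n/ at 8 leftward: 7 /e/ → [+nasal]; 6 /m/ is itself a trigger — this domain ends here.
Target with no active source: position 10 stays [-nasal].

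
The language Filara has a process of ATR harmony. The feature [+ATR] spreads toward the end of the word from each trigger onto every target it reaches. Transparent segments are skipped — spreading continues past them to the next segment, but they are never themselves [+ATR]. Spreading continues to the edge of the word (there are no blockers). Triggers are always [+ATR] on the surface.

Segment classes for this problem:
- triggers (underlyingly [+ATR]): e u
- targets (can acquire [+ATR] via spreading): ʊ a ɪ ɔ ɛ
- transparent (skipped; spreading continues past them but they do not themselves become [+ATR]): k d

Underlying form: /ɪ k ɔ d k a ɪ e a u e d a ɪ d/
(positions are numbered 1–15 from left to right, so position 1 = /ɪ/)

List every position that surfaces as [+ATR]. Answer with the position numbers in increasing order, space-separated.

8 9 10 11 13 14

From /e/ at 8 rightward: 9 /a/ → [+ATR]; 10 /u/ is itself a trigger — this domain ends here.
From /u/ at 10 rightward: 11 /e/ is itself a trigger — this domain ends here.
From /e/ at 11 rightward: 12 /d/ transparent; 13 /a/ → [+ATR]; 14 /ɪ/ → [+ATR]; 15 /d/ transparent; word edge.
Targets with no active source: positions 1 3 6 7 stay [-ATR].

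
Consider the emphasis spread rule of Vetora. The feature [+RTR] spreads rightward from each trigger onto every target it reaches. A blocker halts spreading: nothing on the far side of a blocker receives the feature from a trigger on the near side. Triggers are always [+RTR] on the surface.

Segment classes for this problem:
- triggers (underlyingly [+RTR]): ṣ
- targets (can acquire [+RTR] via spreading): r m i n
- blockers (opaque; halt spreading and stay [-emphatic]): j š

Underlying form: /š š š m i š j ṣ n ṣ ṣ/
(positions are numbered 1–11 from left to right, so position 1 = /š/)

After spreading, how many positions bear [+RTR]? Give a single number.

From /ṣ/ at 8 rightward: 9 /n/ → [+RTR]; 10 /ṣ/ is itself a trigger — this domain ends here.
From /ṣ/ at 10 rightward: 11 /ṣ/ is itself a trigger — this domain ends here.
From /ṣ/ at 11 rightward: word edge.
Targets with no active source: positions 4 5 stay [-emphatic].
[+RTR] positions on the surface: 8 9 10 11.

4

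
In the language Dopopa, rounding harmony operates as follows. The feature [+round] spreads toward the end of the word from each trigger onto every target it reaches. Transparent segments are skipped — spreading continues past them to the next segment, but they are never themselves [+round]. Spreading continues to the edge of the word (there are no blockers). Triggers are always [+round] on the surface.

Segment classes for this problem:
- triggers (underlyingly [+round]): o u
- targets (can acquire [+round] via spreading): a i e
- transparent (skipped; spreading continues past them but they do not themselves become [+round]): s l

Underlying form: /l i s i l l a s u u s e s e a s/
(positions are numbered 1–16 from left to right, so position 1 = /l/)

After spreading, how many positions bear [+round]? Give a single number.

From /u/ at 9 rightward: 10 /u/ is itself a trigger — this domain ends here.
From /u/ at 10 rightward: 11 /s/ transparent; 12 /e/ → [+round]; 13 /s/ transparent; 14 /e/ → [+round]; 15 /a/ → [+round]; 16 /s/ transparent; word edge.
Targets with no active source: positions 2 4 7 stay [-round].
[+round] positions on the surface: 9 10 12 14 15.

5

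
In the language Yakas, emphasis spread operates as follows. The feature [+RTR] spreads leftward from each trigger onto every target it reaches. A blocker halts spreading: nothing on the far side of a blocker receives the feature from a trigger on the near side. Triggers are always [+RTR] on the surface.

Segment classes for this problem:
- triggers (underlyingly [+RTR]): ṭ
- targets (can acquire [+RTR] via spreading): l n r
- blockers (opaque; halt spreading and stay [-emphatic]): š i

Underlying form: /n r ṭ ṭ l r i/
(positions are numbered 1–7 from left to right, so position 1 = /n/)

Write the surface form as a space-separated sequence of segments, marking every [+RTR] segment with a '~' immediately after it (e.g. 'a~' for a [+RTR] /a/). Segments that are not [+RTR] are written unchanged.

n~ r~ ṭ~ ṭ~ l r i

From /ṭ/ at 3 leftward: 2 /r/ → [+RTR]; 1 /n/ → [+RTR]; word edge.
From /ṭ/ at 4 leftward: 3 /ṭ/ is itself a trigger — this domain ends here.
Targets with no active source: positions 5 6 stay [-emphatic].
[+RTR] positions on the surface: 1 2 3 4.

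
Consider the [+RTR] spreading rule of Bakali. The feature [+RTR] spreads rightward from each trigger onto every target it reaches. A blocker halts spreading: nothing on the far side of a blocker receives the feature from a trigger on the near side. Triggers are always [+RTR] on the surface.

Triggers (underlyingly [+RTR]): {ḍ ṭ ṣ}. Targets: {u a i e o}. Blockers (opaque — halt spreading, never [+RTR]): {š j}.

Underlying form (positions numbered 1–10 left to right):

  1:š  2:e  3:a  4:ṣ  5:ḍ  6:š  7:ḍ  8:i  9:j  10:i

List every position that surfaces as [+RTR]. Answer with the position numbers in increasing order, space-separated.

4 5 7 8

From /ṣ/ at 4 rightward: 5 /ḍ/ is itself a trigger — this domain ends here.
From /ḍ/ at 5 rightward: 6 /š/ blocks.
From /ḍ/ at 7 rightward: 8 /i/ → [+RTR]; 9 /j/ blocks.
Targets with no active source: positions 2 3 10 stay [-emphatic].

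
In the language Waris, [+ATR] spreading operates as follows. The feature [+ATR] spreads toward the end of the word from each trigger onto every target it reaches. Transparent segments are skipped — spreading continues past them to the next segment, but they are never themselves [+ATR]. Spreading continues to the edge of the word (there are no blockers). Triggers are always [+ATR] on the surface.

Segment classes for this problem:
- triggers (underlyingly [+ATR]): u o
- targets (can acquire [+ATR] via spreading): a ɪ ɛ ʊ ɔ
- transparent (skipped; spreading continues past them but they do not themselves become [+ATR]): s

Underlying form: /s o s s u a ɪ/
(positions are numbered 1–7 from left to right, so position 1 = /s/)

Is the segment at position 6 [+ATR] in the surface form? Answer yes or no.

From /o/ at 2 rightward: 3 /s/ transparent; 4 /s/ transparent; 5 /u/ is itself a trigger — this domain ends here.
From /u/ at 5 rightward: 6 /a/ → [+ATR]; 7 /ɪ/ → [+ATR]; word edge.
[+ATR] positions on the surface: 2 5 6 7.

yes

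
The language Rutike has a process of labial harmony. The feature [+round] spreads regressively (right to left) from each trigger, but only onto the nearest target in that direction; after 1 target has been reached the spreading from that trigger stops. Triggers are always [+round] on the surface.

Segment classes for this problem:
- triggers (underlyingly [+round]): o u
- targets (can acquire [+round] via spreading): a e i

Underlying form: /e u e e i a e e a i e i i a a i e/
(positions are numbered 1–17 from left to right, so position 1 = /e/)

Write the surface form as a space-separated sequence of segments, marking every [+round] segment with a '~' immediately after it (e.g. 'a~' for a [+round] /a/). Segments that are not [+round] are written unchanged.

From /u/ at 2 leftward: 1 /e/ → [+round]; bound reached.
Targets with no active source: positions 3 4 5 6 7 8 9 10 11 12 13 14 15 16 17 stay [-round].
[+round] positions on the surface: 1 2.

e~ u~ e e i a e e a i e i i a a i e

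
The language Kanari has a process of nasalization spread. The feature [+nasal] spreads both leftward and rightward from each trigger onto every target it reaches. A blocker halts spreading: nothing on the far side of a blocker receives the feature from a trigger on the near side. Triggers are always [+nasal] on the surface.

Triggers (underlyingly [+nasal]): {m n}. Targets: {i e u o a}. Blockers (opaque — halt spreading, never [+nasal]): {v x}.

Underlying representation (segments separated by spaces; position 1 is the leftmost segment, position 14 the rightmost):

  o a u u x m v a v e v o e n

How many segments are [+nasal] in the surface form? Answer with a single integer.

4

From /m/ at 6 rightward: 7 /v/ blocks.
From /m/ at 6 leftward: 5 /x/ blocks.
From /n/ at 14 rightward: word edge.
From /n/ at 14 leftward: 13 /e/ → [+nasal]; 12 /o/ → [+nasal]; 11 /v/ blocks.
Targets with no active source: positions 1 2 3 4 8 10 stay [-nasal].
[+nasal] positions on the surface: 6 12 13 14.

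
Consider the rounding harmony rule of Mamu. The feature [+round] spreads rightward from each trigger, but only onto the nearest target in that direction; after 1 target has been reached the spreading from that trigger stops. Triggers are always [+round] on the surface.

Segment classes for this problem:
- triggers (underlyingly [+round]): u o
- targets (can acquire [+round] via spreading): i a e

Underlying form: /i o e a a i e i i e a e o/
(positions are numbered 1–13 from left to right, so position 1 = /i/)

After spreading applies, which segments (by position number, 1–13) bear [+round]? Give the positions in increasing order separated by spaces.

2 3 13

From /o/ at 2 rightward: 3 /e/ → [+round]; bound reached.
From /o/ at 13 rightward: word edge.
Targets with no active source: positions 1 4 5 6 7 8 9 10 11 12 stay [-round].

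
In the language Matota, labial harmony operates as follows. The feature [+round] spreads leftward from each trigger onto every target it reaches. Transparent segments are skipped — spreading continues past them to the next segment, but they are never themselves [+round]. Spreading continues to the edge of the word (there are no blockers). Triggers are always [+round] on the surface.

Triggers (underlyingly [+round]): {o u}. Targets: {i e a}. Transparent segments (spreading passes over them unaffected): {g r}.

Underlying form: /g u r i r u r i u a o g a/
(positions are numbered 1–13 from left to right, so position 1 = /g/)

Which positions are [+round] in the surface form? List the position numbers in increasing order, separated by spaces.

2 4 6 8 9 10 11

From /u/ at 2 leftward: 1 /g/ transparent; word edge.
From /u/ at 6 leftward: 5 /r/ transparent; 4 /i/ → [+round]; 3 /r/ transparent; 2 /u/ is itself a trigger — this domain ends here.
From /u/ at 9 leftward: 8 /i/ → [+round]; 7 /r/ transparent; 6 /u/ is itself a trigger — this domain ends here.
From /o/ at 11 leftward: 10 /a/ → [+round]; 9 /u/ is itself a trigger — this domain ends here.
Target with no active source: position 13 stays [-round].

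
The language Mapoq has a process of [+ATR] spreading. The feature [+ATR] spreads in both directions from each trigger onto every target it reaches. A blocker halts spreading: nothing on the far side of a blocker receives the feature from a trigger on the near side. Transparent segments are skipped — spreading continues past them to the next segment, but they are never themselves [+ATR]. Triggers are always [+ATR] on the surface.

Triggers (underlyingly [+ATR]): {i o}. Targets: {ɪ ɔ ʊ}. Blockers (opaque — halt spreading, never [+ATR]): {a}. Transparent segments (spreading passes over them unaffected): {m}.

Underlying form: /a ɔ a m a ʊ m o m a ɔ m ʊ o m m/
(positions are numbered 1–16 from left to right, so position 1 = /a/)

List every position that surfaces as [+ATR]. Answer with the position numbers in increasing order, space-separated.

6 8 11 13 14

From /o/ at 8 rightward: 9 /m/ transparent; 10 /a/ blocks.
From /o/ at 8 leftward: 7 /m/ transparent; 6 /ʊ/ → [+ATR]; 5 /a/ blocks.
From /o/ at 14 rightward: 15 /m/ transparent; 16 /m/ transparent; word edge.
From /o/ at 14 leftward: 13 /ʊ/ → [+ATR]; 12 /m/ transparent; 11 /ɔ/ → [+ATR]; 10 /a/ blocks.
Target with no active source: position 2 stays [-ATR].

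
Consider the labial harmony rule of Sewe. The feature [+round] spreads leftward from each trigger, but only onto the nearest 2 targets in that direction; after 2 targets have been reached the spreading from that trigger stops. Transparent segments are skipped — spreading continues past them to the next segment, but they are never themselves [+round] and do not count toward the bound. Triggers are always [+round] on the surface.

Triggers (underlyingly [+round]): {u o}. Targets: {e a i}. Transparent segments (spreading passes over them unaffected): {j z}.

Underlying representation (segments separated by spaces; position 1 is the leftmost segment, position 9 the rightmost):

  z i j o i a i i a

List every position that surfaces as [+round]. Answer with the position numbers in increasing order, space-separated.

From /o/ at 4 leftward: 3 /j/ transparent; 2 /i/ → [+round]; 1 /z/ transparent; word edge.
Targets with no active source: positions 5 6 7 8 9 stay [-round].

2 4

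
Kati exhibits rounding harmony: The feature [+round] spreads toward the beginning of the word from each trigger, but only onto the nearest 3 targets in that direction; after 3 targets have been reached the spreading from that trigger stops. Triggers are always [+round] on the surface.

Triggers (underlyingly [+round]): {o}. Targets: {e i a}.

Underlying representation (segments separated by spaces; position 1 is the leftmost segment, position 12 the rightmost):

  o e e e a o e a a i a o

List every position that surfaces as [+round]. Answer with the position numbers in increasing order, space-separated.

From /o/ at 1 leftward: word edge.
From /o/ at 6 leftward: 5 /a/ → [+round]; 4 /e/ → [+round]; 3 /e/ → [+round]; bound reached.
From /o/ at 12 leftward: 11 /a/ → [+round]; 10 /i/ → [+round]; 9 /a/ → [+round]; bound reached.
Targets with no active source: positions 2 7 8 stay [-round].

1 3 4 5 6 9 10 11 12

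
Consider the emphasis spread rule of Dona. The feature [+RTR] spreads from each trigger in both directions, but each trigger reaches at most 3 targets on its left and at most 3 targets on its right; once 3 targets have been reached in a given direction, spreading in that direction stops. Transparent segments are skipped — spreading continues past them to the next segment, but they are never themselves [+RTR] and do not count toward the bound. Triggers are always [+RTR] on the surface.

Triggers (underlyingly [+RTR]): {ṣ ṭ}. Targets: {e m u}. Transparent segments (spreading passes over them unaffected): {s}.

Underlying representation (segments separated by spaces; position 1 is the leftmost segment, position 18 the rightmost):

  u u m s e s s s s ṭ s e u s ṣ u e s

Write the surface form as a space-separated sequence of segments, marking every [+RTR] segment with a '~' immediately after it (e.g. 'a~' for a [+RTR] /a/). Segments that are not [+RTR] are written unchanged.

u u~ m~ s e~ s s s s ṭ~ s e~ u~ s ṣ~ u~ e~ s

From /ṭ/ at 10 rightward: 11 /s/ transparent; 12 /e/ → [+RTR]; 13 /u/ → [+RTR]; 14 /s/ transparent; 15 /ṣ/ is itself a trigger — this domain ends here.
From /ṭ/ at 10 leftward: 9 /s/ transparent; 8 /s/ transparent; 7 /s/ transparent; 6 /s/ transparent; 5 /e/ → [+RTR]; 4 /s/ transparent; 3 /m/ → [+RTR]; 2 /u/ → [+RTR]; bound reached.
From /ṣ/ at 15 rightward: 16 /u/ → [+RTR]; 17 /e/ → [+RTR]; 18 /s/ transparent; word edge.
From /ṣ/ at 15 leftward: 14 /s/ transparent; 13 /u/ → [+RTR]; 12 /e/ → [+RTR]; 11 /s/ transparent; 10 /ṭ/ is itself a trigger — this domain ends here.
Target with no active source: position 1 stays [-emphatic].
[+RTR] positions on the surface: 2 3 5 10 12 13 15 16 17.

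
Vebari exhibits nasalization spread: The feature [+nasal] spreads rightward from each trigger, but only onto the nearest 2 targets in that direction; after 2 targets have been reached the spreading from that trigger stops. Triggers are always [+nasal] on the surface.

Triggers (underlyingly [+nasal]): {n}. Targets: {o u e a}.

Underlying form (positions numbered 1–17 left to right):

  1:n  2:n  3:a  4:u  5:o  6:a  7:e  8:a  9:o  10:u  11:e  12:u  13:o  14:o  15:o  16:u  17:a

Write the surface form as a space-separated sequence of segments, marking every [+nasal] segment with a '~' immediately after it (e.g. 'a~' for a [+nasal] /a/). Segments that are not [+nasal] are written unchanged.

n~ n~ a~ u~ o a e a o u e u o o o u a

From /n/ at 1 rightward: 2 /n/ is itself a trigger — this domain ends here.
From /n/ at 2 rightward: 3 /a/ → [+nasal]; 4 /u/ → [+nasal]; bound reached.
Targets with no active source: positions 5 6 7 8 9 10 11 12 13 14 15 16 17 stay [-nasal].
[+nasal] positions on the surface: 1 2 3 4.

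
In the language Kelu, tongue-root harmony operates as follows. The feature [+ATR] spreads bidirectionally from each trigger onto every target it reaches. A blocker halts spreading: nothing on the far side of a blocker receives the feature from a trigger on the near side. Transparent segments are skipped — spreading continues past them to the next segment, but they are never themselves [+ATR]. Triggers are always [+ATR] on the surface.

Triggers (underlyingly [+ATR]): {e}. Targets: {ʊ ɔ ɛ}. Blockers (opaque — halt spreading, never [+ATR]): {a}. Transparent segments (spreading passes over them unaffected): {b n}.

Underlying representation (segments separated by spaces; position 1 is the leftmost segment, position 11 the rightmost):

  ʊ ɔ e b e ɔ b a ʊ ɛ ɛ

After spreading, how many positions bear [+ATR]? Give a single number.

5

From /e/ at 3 rightward: 4 /b/ transparent; 5 /e/ is itself a trigger — this domain ends here.
From /e/ at 3 leftward: 2 /ɔ/ → [+ATR]; 1 /ʊ/ → [+ATR]; word edge.
From /e/ at 5 rightward: 6 /ɔ/ → [+ATR]; 7 /b/ transparent; 8 /a/ blocks.
From /e/ at 5 leftward: 4 /b/ transparent; 3 /e/ is itself a trigger — this domain ends here.
Targets with no active source: positions 9 10 11 stay [-ATR].
[+ATR] positions on the surface: 1 2 3 5 6.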